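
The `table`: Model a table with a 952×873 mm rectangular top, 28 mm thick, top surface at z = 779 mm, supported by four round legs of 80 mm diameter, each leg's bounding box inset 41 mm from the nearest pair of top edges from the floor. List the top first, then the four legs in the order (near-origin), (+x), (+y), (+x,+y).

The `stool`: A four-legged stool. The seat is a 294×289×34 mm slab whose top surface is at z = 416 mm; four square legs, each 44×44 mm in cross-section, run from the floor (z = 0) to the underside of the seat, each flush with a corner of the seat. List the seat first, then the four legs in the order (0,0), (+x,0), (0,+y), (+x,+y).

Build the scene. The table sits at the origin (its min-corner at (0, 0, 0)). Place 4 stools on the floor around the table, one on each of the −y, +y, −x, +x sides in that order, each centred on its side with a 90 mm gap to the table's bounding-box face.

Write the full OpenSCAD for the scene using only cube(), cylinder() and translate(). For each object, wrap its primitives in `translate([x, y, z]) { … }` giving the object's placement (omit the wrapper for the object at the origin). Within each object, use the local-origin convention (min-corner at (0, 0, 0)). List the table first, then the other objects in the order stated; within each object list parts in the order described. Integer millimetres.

translate([0, 0, 751]) cube([952, 873, 28]);
translate([81, 81, 0]) cylinder(h = 751, r = 40);
translate([871, 81, 0]) cylinder(h = 751, r = 40);
translate([81, 792, 0]) cylinder(h = 751, r = 40);
translate([871, 792, 0]) cylinder(h = 751, r = 40);
translate([329, -379, 0]) {
  translate([0, 0, 382]) cube([294, 289, 34]);
  cube([44, 44, 382]);
  translate([250, 0, 0]) cube([44, 44, 382]);
  translate([0, 245, 0]) cube([44, 44, 382]);
  translate([250, 245, 0]) cube([44, 44, 382]);
}
translate([329, 963, 0]) {
  translate([0, 0, 382]) cube([294, 289, 34]);
  cube([44, 44, 382]);
  translate([250, 0, 0]) cube([44, 44, 382]);
  translate([0, 245, 0]) cube([44, 44, 382]);
  translate([250, 245, 0]) cube([44, 44, 382]);
}
translate([-384, 292, 0]) {
  translate([0, 0, 382]) cube([294, 289, 34]);
  cube([44, 44, 382]);
  translate([250, 0, 0]) cube([44, 44, 382]);
  translate([0, 245, 0]) cube([44, 44, 382]);
  translate([250, 245, 0]) cube([44, 44, 382]);
}
translate([1042, 292, 0]) {
  translate([0, 0, 382]) cube([294, 289, 34]);
  cube([44, 44, 382]);
  translate([250, 0, 0]) cube([44, 44, 382]);
  translate([0, 245, 0]) cube([44, 44, 382]);
  translate([250, 245, 0]) cube([44, 44, 382]);
}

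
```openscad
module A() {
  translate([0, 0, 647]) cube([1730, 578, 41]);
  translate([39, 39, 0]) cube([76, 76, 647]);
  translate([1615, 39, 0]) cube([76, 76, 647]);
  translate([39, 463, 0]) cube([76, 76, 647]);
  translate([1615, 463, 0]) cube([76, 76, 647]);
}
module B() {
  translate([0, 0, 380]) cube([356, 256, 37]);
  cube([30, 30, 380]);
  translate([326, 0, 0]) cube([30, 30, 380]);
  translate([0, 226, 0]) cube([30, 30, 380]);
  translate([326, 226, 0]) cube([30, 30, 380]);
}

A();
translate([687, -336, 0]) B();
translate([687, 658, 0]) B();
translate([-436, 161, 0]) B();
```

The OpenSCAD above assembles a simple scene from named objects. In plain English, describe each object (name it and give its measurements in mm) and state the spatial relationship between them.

A is a table: top 1730 mm (x) × 578 mm (y), 41 mm thick, upper face at z = 688 mm, on four 76×76 mm square legs, each inset 39 mm from the nearest pair of top edges, running from z = 0 to the bottom of the top.

B is a simple wooden stool: a rectangular seat 356 mm (x) by 256 mm (y), 37 mm thick, top face at z = 417 mm, on four square legs, each 30×30 mm in cross-section. The legs rest on z = 0, each flush with a corner of the seat.

Three stools sit around the table at the −y, +y, −x sides.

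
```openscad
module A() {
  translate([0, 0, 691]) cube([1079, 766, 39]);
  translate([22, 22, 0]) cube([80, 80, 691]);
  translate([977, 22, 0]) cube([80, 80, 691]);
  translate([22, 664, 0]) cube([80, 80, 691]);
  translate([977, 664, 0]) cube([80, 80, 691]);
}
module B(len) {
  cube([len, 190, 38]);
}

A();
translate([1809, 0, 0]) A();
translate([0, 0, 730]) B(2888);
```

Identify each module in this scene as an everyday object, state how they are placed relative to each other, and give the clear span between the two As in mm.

A is a table. B is a beam. A beam spans the tops of two tables. The clear span between the two tables is 730 mm.

Second table starts at x = 1809; first ends at x = 1079; clear span = 1809 − 1079 = 730 mm.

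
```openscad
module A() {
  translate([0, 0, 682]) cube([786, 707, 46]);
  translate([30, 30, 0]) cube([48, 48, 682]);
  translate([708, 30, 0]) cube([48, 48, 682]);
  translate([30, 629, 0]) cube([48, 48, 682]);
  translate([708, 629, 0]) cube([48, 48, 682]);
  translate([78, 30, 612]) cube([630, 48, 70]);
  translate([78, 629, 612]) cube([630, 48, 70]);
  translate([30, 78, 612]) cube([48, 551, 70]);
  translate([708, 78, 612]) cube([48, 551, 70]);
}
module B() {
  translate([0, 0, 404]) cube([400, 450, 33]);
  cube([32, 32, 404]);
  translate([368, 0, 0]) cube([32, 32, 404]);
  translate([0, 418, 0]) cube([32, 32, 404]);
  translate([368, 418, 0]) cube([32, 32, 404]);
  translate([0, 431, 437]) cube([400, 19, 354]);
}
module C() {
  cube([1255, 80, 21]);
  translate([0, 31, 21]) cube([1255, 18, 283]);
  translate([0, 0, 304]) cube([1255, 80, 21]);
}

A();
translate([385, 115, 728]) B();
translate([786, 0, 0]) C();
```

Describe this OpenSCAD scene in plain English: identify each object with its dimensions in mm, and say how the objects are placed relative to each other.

A is a table with a 786×707 mm rectangular top, 46 mm thick, top surface at z = 728 mm, supported by four 48×48 mm square legs, each inset 30 mm from the nearest pair of top edges, running from the floor. Four apron rails, 48 mm thick and 70 mm tall, run between adjacent legs with their top edges flush with the underside of the top and their outer faces flush with the legs' outer faces.

B is a chair: 400×450 mm seat, 33 mm thick, top at z = 437 mm, on four 32 mm square corner legs flush with the seat edges. A 19 mm thick backrest slab spans the full seat width, extending 354 mm above the seat top, its back face flush with the seat's +y edge.

C is an I-beam lying along x, 1255 mm long. Overall section height 325 mm. Two flanges 80 mm wide (y) and 21 mm thick, one on the floor and one at the top; a web 18 mm thick runs between them, centred on the flange width.

The chair is on top of the table. The I-beam is against the table's +x side, with their −y faces flush.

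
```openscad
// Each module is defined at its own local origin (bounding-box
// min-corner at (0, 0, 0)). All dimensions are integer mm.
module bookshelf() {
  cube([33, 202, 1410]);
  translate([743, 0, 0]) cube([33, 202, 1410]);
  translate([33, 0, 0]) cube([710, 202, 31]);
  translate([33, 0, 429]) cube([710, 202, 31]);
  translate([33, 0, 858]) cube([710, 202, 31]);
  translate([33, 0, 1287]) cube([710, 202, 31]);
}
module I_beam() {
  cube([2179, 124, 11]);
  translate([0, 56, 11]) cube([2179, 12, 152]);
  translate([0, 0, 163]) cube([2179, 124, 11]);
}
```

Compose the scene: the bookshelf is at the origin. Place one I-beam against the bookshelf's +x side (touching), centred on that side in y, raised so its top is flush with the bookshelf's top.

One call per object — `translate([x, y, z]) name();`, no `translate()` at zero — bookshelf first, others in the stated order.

bookshelf();
translate([776, 39, 1236]) I_beam();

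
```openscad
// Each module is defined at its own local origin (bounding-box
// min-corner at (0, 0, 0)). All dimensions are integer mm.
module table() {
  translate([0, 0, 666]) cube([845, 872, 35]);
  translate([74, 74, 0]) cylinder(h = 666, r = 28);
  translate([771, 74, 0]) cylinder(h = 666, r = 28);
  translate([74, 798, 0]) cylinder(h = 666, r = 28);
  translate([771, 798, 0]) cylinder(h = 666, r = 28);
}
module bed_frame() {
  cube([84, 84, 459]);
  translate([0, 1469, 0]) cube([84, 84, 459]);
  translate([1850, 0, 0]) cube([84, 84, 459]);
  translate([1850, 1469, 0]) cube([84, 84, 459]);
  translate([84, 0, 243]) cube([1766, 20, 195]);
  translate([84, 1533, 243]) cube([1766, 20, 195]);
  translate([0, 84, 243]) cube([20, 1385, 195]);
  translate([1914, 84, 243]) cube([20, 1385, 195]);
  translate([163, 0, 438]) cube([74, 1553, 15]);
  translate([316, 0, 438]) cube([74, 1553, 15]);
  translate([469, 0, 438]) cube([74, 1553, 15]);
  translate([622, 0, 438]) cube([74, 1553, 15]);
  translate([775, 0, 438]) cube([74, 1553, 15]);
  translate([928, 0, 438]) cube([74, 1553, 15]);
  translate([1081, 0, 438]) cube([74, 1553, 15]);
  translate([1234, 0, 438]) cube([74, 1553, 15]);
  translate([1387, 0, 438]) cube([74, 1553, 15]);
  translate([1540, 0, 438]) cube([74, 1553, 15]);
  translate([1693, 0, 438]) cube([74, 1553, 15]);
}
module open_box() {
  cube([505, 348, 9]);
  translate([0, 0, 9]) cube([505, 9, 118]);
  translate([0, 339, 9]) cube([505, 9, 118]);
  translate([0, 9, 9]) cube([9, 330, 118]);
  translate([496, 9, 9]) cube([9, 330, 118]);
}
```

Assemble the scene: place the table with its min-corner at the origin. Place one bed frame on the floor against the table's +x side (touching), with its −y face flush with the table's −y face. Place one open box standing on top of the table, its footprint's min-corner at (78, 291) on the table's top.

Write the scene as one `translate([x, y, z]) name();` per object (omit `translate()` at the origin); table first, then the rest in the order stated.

table();
translate([845, 0, 0]) bed_frame();
translate([78, 291, 701]) open_box();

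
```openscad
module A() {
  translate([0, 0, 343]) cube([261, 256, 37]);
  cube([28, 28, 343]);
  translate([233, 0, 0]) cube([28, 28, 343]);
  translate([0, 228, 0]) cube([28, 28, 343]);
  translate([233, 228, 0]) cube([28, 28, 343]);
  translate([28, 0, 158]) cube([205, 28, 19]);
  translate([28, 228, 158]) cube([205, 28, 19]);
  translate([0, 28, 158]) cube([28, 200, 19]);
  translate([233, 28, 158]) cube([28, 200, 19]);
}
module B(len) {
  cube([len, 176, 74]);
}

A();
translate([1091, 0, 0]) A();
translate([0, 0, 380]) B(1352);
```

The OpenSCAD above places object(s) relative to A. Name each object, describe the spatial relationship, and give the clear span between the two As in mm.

Second stool starts at x = 1091; first ends at x = 261; clear span = 1091 − 261 = 830 mm.

A is a stool. B is a beam. A beam spans the tops of two stools. The clear span between the two stools is 830 mm.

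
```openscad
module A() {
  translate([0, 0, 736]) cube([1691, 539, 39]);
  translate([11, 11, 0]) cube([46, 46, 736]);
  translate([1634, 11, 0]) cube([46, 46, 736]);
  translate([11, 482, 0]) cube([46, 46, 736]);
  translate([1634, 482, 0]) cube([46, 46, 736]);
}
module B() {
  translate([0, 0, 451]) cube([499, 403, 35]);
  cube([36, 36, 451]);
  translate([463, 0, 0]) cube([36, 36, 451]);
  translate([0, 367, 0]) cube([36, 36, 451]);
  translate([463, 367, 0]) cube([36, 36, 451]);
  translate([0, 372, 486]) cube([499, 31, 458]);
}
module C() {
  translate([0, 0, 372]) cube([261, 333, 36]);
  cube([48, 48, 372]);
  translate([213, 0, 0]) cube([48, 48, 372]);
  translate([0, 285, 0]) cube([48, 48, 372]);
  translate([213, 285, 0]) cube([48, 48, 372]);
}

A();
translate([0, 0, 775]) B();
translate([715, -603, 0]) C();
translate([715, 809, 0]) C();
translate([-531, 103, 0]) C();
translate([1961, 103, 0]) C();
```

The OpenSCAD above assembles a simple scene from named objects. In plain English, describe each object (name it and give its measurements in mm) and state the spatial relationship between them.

A is a table: top 1691 mm (x) × 539 mm (y), 39 mm thick, upper face at z = 775 mm, on four 46×46 mm square legs, each inset 11 mm from the nearest pair of top edges, running from z = 0 to the bottom of the top.

B is a chair. The seat is a 499×403×35 mm slab with its top at z = 486 mm, on four 36×36 mm corner legs (flush with the seat edges, standing on z = 0). A flat backrest 31 mm thick, 458 mm tall, spans the full seat width and rises from the seat top along its +y edge, rear face flush with the rear of the seat.

C is a four-legged stool. The seat is a 261×333×36 mm slab whose top surface is at z = 408 mm; four square legs, each 48×48 mm in cross-section, run from the floor (z = 0) to the underside of the seat, each flush with a corner of the seat.

The chair is on top of the table. Four stools sit around the table at the −y, +y, −x, +x sides.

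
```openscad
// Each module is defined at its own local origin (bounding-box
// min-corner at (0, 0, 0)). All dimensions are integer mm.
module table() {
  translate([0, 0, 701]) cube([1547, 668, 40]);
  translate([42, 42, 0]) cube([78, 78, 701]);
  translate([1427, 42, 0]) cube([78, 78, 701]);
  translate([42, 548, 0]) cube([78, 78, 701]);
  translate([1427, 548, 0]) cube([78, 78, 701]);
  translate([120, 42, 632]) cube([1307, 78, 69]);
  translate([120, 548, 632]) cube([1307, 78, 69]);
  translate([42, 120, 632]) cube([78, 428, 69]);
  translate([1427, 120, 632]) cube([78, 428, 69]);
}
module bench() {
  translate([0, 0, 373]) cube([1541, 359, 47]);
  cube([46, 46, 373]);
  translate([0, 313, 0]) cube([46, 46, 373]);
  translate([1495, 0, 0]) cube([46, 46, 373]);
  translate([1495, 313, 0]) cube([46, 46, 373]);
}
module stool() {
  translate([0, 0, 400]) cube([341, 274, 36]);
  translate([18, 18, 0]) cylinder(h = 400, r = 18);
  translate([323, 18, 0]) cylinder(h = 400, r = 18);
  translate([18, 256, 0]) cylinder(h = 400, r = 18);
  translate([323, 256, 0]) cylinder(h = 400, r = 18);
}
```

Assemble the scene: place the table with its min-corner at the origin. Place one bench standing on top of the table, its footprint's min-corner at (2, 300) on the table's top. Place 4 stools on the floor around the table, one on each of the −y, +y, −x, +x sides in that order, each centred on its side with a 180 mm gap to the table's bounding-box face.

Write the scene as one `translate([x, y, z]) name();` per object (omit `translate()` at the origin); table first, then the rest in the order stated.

table();
translate([2, 300, 741]) bench();
translate([603, -454, 0]) stool();
translate([603, 848, 0]) stool();
translate([-521, 197, 0]) stool();
translate([1727, 197, 0]) stool();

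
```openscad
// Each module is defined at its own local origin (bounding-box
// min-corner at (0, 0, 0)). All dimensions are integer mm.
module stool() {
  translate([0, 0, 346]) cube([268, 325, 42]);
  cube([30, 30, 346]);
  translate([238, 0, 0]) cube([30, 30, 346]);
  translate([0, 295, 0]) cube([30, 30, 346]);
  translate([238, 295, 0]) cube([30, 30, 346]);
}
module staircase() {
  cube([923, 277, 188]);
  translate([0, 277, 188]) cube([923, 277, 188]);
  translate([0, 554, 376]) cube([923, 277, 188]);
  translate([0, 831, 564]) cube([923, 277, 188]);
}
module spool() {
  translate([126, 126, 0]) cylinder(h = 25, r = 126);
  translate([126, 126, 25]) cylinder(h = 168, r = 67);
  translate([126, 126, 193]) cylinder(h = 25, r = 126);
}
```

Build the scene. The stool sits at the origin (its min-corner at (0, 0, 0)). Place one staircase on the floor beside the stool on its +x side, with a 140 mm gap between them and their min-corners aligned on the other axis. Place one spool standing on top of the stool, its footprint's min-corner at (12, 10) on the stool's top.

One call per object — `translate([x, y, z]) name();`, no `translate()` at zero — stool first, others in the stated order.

stool();
translate([408, 0, 0]) staircase();
translate([12, 10, 388]) spool();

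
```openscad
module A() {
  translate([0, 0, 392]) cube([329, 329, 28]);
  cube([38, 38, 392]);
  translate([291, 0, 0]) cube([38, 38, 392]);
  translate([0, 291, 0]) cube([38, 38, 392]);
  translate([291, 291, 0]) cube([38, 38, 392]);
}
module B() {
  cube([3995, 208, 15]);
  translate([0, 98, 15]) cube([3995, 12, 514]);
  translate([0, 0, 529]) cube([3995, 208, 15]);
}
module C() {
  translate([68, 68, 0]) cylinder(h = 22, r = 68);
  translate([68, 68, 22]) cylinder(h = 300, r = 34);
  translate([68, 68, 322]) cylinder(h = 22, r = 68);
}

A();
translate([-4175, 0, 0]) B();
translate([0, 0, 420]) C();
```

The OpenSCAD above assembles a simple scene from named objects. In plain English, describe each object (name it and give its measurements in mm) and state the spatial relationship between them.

A is a simple wooden stool: a rectangular seat 329 mm (x) by 329 mm (y), 28 mm thick, top face at z = 420 mm, on four square legs, each 38×38 mm in cross-section. The legs rest on z = 0, each flush with a corner of the seat.

B is an I-beam lying along x, 3995 mm long. Overall section height 544 mm. Two flanges 208 mm wide (y) and 15 mm thick, one on the floor and one at the top; a web 12 mm thick runs between them, centred on the flange width.

C is a spool: two coaxial disc flanges of radius 68 mm and thickness 22 mm, joined by a core cylinder of radius 34 mm and height 300 mm. The lower flange rests on z = 0 and the three cylinders share a vertical axis.

The I-beam is on the floor beside the stool on its −x side. The spool is on top of the stool.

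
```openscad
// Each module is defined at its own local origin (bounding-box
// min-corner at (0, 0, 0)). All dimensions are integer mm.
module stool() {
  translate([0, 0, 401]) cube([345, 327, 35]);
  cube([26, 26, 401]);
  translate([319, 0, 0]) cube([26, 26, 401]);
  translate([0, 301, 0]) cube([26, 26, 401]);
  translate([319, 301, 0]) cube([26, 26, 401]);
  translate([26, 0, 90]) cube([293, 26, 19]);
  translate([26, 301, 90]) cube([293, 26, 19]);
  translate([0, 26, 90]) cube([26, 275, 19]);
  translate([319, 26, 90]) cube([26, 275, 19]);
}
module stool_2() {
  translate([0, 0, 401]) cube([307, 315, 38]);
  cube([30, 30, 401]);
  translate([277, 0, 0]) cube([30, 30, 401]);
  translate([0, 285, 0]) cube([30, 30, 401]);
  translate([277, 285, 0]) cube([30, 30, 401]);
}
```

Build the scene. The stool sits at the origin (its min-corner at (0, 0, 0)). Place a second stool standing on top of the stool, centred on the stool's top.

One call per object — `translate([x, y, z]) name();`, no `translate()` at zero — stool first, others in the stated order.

stool();
translate([19, 6, 436]) stool_2();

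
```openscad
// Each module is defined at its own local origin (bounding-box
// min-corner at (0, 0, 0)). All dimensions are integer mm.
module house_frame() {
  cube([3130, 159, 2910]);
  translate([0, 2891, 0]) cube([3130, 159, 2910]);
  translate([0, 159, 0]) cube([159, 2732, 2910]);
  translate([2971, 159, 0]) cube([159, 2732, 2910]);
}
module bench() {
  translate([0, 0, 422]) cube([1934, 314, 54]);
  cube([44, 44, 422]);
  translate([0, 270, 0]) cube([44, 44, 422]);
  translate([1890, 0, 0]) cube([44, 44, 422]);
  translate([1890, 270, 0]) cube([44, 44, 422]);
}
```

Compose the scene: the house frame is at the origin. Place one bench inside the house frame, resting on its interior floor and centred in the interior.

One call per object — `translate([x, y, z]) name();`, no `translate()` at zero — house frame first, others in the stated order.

house_frame();
translate([598, 1368, 0]) bench();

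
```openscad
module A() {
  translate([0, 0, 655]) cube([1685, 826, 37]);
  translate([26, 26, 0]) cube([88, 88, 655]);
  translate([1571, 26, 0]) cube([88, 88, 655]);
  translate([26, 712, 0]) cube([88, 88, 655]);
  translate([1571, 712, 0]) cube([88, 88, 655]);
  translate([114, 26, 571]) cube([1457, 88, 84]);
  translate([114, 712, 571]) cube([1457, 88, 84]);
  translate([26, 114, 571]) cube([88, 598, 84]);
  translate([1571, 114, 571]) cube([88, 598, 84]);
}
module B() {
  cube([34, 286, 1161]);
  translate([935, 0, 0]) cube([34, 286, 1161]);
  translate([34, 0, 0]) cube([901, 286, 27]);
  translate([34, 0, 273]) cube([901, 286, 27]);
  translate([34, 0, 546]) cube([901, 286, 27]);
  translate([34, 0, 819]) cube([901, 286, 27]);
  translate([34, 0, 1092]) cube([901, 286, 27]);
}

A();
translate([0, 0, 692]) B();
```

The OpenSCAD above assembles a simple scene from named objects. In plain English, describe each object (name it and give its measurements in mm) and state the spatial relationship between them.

A is a table: top 1685 mm (x) × 826 mm (y), 37 mm thick, upper face at z = 692 mm, on four 88×88 mm square legs, each inset 26 mm from the nearest pair of top edges, running from z = 0 to the bottom of the top. Four apron rails, 88 mm thick and 84 mm tall, run between adjacent legs with their top edges flush with the underside of the top and their outer faces flush with the legs' outer faces.

B is an open bookshelf. Two side panels, each 34 mm thick, 286 mm deep and 1161 mm tall, stand 969 mm apart (outside-to-outside). Between them sit 5 shelves, each 27 mm thick and 286 mm deep, spanning the full gap between the sides. The bottom shelf rests on the floor (its underside at z = 0) and the clear gap between one shelf's top and the next shelf's underside is 246 mm.

The bookshelf is on top of the table.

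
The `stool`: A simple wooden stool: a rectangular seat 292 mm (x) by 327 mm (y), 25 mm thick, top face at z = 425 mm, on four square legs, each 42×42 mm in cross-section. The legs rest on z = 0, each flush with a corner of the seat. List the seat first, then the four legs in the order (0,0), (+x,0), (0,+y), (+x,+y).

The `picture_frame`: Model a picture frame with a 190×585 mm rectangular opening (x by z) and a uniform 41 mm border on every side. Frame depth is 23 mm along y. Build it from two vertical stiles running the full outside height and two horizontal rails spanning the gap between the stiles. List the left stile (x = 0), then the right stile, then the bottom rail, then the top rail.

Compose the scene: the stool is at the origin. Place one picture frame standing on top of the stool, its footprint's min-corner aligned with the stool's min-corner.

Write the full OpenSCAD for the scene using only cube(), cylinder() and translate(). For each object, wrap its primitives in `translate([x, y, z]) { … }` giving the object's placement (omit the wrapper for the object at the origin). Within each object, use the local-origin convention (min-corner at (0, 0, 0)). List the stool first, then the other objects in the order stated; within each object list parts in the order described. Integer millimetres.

translate([0, 0, 400]) cube([292, 327, 25]);
cube([42, 42, 400]);
translate([250, 0, 0]) cube([42, 42, 400]);
translate([0, 285, 0]) cube([42, 42, 400]);
translate([250, 285, 0]) cube([42, 42, 400]);
translate([0, 0, 425]) {
  cube([41, 23, 667]);
  translate([231, 0, 0]) cube([41, 23, 667]);
  translate([41, 0, 0]) cube([190, 23, 41]);
  translate([41, 0, 626]) cube([190, 23, 41]);
}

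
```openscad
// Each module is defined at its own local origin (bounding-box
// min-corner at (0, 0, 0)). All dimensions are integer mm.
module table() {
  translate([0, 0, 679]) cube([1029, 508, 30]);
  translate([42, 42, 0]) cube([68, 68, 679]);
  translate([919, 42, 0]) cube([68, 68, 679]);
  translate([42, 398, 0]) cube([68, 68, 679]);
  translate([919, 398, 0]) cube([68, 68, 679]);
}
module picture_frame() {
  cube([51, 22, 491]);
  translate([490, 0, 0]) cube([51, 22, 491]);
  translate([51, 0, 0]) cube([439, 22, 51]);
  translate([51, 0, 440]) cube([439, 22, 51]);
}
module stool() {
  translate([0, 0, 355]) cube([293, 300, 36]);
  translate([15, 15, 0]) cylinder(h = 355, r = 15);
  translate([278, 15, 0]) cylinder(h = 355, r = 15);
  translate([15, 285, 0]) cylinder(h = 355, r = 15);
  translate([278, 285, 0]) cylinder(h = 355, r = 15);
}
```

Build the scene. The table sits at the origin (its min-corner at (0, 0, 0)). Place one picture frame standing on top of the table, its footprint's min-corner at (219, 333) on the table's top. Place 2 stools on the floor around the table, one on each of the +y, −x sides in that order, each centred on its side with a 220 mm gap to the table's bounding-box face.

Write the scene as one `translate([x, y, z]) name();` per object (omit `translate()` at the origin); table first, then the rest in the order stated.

table();
translate([219, 333, 709]) picture_frame();
translate([368, 728, 0]) stool();
translate([-513, 104, 0]) stool();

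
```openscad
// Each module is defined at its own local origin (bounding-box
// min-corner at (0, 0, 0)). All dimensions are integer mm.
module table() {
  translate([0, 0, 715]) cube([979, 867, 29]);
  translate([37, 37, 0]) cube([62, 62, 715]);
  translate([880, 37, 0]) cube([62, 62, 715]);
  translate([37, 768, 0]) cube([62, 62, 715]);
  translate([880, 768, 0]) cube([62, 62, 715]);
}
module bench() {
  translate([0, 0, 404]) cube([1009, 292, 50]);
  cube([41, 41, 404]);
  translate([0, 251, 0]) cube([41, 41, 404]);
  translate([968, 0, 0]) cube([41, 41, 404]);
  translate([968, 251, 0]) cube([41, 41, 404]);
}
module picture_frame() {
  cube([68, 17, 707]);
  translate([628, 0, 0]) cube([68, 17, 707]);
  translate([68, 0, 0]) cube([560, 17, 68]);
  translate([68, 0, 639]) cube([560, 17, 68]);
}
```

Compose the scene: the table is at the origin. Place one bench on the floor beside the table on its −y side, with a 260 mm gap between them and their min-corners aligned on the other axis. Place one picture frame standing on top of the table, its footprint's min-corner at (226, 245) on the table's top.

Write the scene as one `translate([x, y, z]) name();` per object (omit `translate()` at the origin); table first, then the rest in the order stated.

table();
translate([0, -552, 0]) bench();
translate([226, 245, 744]) picture_frame();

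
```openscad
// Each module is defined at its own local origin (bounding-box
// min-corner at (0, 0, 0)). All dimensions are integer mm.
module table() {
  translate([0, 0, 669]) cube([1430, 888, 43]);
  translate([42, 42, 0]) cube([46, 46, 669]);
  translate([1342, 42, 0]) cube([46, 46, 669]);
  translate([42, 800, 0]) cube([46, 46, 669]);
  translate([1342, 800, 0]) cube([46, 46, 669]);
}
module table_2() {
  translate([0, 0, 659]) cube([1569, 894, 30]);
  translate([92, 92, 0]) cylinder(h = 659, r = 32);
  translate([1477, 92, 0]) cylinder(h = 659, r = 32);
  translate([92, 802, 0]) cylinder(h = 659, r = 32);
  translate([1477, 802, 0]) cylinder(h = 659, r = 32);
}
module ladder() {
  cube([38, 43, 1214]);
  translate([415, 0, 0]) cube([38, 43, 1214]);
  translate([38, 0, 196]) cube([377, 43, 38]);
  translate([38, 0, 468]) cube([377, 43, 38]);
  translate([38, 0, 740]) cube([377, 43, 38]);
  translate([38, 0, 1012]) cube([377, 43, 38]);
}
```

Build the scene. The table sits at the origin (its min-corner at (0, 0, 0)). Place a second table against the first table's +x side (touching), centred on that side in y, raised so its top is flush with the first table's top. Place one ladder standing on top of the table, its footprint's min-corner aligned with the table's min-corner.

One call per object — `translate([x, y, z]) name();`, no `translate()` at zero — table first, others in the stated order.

table();
translate([1430, -3, 23]) table_2();
translate([0, 0, 712]) ladder();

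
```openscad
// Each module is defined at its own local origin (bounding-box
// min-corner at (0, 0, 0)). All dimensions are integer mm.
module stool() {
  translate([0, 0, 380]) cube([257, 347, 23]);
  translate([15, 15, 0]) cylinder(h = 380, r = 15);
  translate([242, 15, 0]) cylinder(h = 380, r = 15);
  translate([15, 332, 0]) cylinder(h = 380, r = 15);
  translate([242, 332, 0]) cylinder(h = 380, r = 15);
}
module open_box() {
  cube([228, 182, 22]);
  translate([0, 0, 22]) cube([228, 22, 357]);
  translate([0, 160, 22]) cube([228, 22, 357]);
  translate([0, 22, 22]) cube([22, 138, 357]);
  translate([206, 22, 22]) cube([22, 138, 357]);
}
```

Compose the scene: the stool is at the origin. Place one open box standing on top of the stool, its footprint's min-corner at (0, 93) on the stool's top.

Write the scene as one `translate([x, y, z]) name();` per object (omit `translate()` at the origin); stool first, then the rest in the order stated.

stool();
translate([0, 93, 403]) open_box();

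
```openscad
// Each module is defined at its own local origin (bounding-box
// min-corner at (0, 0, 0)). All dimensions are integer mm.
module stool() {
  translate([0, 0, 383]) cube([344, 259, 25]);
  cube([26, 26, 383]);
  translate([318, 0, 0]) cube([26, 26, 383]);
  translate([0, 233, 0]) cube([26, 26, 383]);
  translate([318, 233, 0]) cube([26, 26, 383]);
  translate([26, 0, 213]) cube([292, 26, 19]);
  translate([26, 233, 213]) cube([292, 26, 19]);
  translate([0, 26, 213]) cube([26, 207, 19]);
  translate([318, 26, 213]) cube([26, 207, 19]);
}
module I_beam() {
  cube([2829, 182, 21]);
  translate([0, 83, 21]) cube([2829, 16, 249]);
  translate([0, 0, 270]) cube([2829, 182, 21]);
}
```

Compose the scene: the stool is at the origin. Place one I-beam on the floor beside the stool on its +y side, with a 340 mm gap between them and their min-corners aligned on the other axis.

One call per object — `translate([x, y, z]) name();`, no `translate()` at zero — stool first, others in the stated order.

stool();
translate([0, 599, 0]) I_beam();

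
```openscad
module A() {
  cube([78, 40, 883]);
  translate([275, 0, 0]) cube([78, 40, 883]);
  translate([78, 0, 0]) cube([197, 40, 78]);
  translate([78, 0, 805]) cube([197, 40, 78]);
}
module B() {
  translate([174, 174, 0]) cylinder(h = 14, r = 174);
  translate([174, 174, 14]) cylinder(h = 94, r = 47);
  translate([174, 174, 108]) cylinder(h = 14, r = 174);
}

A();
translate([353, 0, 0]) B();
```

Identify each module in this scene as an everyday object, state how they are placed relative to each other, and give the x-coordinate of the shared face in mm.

The picture frame's +x face and the spool's −x face are both at x = 353 mm.

A is a picture frame. B is a spool. The spool is against the picture frame's +x side, with their −y faces flush. The x-coordinate of the shared face is 353 mm.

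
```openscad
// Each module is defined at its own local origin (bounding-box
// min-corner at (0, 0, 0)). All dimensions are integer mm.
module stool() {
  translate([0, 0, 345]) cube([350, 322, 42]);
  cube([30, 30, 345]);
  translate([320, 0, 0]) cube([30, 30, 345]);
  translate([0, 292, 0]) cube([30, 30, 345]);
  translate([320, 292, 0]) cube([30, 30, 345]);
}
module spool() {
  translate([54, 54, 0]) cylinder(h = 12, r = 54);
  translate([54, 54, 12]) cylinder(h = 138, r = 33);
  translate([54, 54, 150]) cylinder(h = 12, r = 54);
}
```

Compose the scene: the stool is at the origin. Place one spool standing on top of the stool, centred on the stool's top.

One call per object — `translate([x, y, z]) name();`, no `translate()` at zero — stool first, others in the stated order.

stool();
translate([121, 107, 387]) spool();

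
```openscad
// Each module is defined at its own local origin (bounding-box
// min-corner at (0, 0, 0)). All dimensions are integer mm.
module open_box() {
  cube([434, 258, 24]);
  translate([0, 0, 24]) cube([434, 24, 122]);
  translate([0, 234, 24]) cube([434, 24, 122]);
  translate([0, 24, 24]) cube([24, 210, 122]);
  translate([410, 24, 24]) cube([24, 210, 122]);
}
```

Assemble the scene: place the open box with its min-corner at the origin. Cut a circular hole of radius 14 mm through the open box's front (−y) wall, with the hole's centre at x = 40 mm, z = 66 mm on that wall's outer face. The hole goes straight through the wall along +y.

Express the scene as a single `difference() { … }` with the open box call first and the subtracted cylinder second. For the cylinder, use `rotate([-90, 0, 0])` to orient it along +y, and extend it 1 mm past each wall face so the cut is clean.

difference() {
  open_box();
  translate([40, -1, 66]) rotate([-90, 0, 0]) cylinder(h = 26, r = 14);
}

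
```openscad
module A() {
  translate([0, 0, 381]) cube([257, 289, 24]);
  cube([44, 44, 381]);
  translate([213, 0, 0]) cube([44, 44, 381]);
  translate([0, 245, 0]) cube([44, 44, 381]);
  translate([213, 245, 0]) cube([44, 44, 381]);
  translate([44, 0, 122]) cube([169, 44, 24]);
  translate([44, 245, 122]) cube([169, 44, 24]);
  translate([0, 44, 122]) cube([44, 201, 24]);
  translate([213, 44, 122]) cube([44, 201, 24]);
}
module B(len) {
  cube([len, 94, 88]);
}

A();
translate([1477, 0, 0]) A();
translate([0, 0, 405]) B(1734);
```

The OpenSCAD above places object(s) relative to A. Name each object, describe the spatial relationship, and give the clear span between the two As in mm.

Second stool starts at x = 1477; first ends at x = 257; clear span = 1477 − 257 = 1220 mm.

A is a stool. B is a beam. A beam spans the tops of two stools. The clear span between the two stools is 1220 mm.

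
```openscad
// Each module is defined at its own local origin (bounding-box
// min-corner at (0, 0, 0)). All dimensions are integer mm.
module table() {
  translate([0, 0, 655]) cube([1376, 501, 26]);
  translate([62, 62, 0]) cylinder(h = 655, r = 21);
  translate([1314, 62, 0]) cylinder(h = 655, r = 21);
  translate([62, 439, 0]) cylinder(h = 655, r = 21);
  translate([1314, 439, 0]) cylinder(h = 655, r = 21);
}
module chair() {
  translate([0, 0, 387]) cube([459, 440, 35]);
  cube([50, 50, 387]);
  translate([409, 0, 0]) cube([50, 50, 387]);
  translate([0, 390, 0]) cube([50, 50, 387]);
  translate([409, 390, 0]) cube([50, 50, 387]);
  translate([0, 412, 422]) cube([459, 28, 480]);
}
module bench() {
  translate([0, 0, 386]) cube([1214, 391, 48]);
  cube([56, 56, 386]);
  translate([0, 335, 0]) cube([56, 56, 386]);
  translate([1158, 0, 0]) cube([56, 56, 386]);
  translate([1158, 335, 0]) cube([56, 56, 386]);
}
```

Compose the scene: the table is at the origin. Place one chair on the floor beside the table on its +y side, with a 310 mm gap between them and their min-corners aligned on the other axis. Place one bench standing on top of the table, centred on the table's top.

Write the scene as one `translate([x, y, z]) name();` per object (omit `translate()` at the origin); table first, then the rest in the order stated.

table();
translate([0, 811, 0]) chair();
translate([81, 55, 681]) bench();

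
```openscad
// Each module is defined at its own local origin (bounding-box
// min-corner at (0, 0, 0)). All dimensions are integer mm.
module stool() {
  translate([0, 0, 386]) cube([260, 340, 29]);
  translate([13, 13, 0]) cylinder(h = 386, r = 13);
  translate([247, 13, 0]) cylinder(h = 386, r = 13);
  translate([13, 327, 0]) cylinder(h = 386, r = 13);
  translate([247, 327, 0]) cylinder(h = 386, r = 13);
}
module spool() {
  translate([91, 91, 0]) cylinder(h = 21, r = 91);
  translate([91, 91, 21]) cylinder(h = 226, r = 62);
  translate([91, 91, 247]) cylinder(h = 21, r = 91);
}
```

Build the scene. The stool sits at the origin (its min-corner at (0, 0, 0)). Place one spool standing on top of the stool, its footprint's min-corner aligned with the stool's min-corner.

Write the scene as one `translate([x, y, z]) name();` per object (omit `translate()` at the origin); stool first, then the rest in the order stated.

stool();
translate([0, 0, 415]) spool();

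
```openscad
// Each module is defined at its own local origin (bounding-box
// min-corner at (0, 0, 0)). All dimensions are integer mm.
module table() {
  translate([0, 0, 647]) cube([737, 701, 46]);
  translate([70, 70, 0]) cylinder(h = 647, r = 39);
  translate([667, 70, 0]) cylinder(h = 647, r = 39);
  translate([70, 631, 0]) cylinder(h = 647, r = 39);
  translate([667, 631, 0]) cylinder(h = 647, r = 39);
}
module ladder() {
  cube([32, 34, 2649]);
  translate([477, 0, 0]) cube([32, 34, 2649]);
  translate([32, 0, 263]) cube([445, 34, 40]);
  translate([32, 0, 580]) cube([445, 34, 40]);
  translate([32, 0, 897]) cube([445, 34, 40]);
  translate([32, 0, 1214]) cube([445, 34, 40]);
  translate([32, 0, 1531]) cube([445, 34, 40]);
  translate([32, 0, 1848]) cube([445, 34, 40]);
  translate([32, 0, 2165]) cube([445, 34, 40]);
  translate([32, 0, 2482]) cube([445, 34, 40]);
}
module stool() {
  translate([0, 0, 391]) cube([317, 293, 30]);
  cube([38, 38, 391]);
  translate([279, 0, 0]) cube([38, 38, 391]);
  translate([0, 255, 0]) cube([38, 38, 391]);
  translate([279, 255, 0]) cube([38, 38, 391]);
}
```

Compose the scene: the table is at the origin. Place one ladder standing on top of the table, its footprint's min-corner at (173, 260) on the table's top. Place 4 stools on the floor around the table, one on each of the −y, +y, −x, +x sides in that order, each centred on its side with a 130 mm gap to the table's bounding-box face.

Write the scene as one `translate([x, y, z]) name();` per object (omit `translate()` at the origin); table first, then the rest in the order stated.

table();
translate([173, 260, 693]) ladder();
translate([210, -423, 0]) stool();
translate([210, 831, 0]) stool();
translate([-447, 204, 0]) stool();
translate([867, 204, 0]) stool();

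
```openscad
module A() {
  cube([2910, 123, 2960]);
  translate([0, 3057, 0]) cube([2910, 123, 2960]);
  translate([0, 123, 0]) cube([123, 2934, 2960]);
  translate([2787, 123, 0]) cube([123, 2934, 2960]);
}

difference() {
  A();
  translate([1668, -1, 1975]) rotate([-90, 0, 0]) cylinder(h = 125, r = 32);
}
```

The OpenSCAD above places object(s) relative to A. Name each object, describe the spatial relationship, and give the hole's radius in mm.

The subtracted cylinder has r = 32 mm.

A is a house frame. The house frame has a circular hole through its front wall. The hole's radius is 32 mm.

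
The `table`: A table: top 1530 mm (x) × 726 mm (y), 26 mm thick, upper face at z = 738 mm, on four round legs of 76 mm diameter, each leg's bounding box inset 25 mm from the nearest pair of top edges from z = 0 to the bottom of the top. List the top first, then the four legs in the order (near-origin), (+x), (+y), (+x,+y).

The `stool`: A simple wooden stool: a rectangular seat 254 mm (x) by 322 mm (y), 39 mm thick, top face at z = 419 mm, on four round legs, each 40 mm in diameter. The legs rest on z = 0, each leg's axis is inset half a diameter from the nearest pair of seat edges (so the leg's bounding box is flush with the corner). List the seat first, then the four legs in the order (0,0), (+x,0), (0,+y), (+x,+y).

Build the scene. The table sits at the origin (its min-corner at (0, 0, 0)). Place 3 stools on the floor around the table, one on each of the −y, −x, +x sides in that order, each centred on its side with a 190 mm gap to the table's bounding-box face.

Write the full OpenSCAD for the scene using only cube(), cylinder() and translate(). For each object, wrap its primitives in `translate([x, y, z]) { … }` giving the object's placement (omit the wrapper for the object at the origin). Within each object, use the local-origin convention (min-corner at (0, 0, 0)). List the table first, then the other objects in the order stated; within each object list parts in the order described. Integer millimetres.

translate([0, 0, 712]) cube([1530, 726, 26]);
translate([63, 63, 0]) cylinder(h = 712, r = 38);
translate([1467, 63, 0]) cylinder(h = 712, r = 38);
translate([63, 663, 0]) cylinder(h = 712, r = 38);
translate([1467, 663, 0]) cylinder(h = 712, r = 38);
translate([638, -512, 0]) {
  translate([0, 0, 380]) cube([254, 322, 39]);
  translate([20, 20, 0]) cylinder(h = 380, r = 20);
  translate([234, 20, 0]) cylinder(h = 380, r = 20);
  translate([20, 302, 0]) cylinder(h = 380, r = 20);
  translate([234, 302, 0]) cylinder(h = 380, r = 20);
}
translate([-444, 202, 0]) {
  translate([0, 0, 380]) cube([254, 322, 39]);
  translate([20, 20, 0]) cylinder(h = 380, r = 20);
  translate([234, 20, 0]) cylinder(h = 380, r = 20);
  translate([20, 302, 0]) cylinder(h = 380, r = 20);
  translate([234, 302, 0]) cylinder(h = 380, r = 20);
}
translate([1720, 202, 0]) {
  translate([0, 0, 380]) cube([254, 322, 39]);
  translate([20, 20, 0]) cylinder(h = 380, r = 20);
  translate([234, 20, 0]) cylinder(h = 380, r = 20);
  translate([20, 302, 0]) cylinder(h = 380, r = 20);
  translate([234, 302, 0]) cylinder(h = 380, r = 20);
}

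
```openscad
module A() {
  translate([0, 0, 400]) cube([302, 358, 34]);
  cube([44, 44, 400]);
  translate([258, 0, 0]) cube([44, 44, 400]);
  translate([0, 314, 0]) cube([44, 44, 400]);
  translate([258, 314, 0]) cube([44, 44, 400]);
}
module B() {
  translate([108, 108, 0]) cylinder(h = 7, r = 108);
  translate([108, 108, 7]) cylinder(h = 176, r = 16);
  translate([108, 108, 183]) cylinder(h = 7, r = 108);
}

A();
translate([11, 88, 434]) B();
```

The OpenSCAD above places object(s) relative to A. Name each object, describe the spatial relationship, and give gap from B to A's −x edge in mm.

The spool's min-x is at 11; the stool's min-x is 0; gap = 11 mm.

A is a stool. B is a spool. The spool is on top of the stool. The gap from the spool to the stool's −x edge is 11 mm.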